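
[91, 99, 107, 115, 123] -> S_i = 91 + 8*i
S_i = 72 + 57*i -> [72, 129, 186, 243, 300]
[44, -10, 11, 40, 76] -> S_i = Random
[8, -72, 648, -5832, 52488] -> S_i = 8*-9^i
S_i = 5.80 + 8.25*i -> [5.8, 14.05, 22.3, 30.55, 38.8]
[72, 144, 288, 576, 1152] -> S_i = 72*2^i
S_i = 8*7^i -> [8, 56, 392, 2744, 19208]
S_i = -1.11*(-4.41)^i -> [-1.11, 4.9, -21.59, 95.2, -419.83]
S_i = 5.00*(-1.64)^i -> [5.0, -8.2, 13.45, -22.05, 36.17]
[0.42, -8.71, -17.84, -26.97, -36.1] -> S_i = 0.42 + -9.13*i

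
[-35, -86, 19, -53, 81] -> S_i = Random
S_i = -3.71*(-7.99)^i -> [-3.71, 29.64, -236.85, 1892.41, -15120.32]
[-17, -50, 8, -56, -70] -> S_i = Random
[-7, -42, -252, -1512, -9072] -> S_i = -7*6^i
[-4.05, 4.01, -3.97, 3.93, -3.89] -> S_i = -4.05*(-0.99)^i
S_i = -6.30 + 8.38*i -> [-6.3, 2.08, 10.46, 18.84, 27.22]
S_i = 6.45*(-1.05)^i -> [6.45, -6.77, 7.11, -7.47, 7.84]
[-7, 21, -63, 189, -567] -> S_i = -7*-3^i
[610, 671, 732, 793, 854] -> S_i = 610 + 61*i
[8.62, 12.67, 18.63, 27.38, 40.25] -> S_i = 8.62*1.47^i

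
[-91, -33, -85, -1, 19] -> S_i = Random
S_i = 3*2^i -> [3, 6, 12, 24, 48]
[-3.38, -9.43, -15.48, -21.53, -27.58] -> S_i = -3.38 + -6.05*i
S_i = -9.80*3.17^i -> [-9.8, -31.07, -98.48, -312.18, -989.61]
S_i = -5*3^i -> [-5, -15, -45, -135, -405]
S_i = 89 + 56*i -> [89, 145, 201, 257, 313]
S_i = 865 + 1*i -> [865, 866, 867, 868, 869]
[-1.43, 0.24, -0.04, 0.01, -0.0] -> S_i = -1.43*(-0.17)^i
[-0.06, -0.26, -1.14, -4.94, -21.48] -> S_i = -0.06*4.35^i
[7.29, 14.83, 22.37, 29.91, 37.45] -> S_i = 7.29 + 7.54*i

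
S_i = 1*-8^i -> [1, -8, 64, -512, 4096]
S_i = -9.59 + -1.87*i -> [-9.59, -11.46, -13.33, -15.2, -17.07]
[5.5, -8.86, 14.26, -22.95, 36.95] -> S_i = 5.50*(-1.61)^i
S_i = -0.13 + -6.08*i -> [-0.13, -6.21, -12.29, -18.37, -24.45]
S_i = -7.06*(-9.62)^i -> [-7.06, 67.92, -653.36, 6285.36, -60465.13]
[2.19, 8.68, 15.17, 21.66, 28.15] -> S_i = 2.19 + 6.49*i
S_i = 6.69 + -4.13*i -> [6.69, 2.56, -1.57, -5.7, -9.83]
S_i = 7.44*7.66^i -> [7.44, 56.99, 436.55, 3343.95, 25614.63]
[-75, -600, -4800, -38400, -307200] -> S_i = -75*8^i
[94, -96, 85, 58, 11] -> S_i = Random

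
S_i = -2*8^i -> [-2, -16, -128, -1024, -8192]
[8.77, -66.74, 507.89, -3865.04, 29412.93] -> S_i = 8.77*(-7.61)^i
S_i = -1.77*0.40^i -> [-1.77, -0.71, -0.28, -0.11, -0.05]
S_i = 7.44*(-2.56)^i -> [7.44, -19.05, 48.76, -124.82, 319.55]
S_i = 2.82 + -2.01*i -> [2.82, 0.81, -1.2, -3.21, -5.22]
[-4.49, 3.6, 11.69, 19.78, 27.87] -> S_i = -4.49 + 8.09*i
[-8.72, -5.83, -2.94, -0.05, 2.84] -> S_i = -8.72 + 2.89*i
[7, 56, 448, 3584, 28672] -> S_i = 7*8^i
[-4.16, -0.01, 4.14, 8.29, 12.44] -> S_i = -4.16 + 4.15*i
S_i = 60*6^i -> [60, 360, 2160, 12960, 77760]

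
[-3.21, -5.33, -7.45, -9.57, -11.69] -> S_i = -3.21 + -2.12*i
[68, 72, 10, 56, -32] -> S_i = Random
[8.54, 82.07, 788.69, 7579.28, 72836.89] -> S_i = 8.54*9.61^i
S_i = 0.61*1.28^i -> [0.61, 0.78, 1.0, 1.28, 1.64]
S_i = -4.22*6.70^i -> [-4.22, -28.27, -189.44, -1269.22, -8503.77]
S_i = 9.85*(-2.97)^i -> [9.85, -29.25, 86.89, -258.05, 766.41]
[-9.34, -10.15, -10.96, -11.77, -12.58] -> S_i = -9.34 + -0.81*i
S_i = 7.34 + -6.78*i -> [7.34, 0.56, -6.22, -13.0, -19.78]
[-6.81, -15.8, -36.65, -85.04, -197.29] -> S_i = -6.81*2.32^i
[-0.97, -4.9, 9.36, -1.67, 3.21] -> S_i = Random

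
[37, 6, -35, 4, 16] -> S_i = Random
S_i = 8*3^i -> [8, 24, 72, 216, 648]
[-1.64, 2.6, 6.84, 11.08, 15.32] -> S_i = -1.64 + 4.24*i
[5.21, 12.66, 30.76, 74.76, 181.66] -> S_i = 5.21*2.43^i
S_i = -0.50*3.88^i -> [-0.5, -1.94, -7.53, -29.21, -113.32]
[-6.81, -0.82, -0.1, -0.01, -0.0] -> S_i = -6.81*0.12^i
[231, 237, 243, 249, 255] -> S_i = 231 + 6*i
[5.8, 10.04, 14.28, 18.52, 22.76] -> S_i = 5.80 + 4.24*i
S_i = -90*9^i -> [-90, -810, -7290, -65610, -590490]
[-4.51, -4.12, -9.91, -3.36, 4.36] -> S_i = Random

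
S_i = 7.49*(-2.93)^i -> [7.49, -21.95, 64.3, -188.4, 552.02]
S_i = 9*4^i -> [9, 36, 144, 576, 2304]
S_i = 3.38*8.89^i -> [3.38, 30.05, 267.13, 2374.77, 21111.73]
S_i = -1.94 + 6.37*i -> [-1.94, 4.43, 10.8, 17.17, 23.54]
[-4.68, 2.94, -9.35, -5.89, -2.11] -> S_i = Random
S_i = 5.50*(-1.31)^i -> [5.5, -7.2, 9.44, -12.36, 16.2]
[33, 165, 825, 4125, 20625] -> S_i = 33*5^i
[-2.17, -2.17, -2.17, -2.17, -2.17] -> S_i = -2.17*1.00^i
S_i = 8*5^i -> [8, 40, 200, 1000, 5000]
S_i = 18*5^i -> [18, 90, 450, 2250, 11250]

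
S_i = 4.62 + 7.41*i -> [4.62, 12.03, 19.44, 26.85, 34.26]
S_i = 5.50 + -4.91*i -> [5.5, 0.59, -4.32, -9.23, -14.14]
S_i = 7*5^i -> [7, 35, 175, 875, 4375]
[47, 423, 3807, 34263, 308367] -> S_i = 47*9^i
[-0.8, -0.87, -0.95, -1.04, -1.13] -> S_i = -0.80*1.09^i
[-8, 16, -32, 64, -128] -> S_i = -8*-2^i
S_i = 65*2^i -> [65, 130, 260, 520, 1040]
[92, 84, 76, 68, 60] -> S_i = 92 + -8*i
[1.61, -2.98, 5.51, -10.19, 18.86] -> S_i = 1.61*(-1.85)^i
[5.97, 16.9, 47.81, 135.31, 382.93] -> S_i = 5.97*2.83^i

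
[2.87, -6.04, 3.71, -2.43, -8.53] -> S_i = Random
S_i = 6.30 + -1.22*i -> [6.3, 5.08, 3.86, 2.64, 1.42]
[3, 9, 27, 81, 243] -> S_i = 3*3^i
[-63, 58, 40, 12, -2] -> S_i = Random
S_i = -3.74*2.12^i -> [-3.74, -7.93, -16.81, -35.64, -75.55]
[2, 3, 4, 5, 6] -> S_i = 2 + 1*i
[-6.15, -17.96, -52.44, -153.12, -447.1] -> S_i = -6.15*2.92^i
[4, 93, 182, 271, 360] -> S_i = 4 + 89*i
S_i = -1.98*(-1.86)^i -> [-1.98, 3.68, -6.85, 12.74, -23.7]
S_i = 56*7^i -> [56, 392, 2744, 19208, 134456]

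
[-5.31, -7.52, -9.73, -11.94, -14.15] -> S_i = -5.31 + -2.21*i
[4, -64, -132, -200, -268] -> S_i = 4 + -68*i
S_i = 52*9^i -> [52, 468, 4212, 37908, 341172]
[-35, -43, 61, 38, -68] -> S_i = Random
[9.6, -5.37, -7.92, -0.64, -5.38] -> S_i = Random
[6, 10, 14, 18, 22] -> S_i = 6 + 4*i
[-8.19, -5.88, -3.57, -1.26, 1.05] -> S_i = -8.19 + 2.31*i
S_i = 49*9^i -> [49, 441, 3969, 35721, 321489]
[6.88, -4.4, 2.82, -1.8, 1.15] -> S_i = 6.88*(-0.64)^i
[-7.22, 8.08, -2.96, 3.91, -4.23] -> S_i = Random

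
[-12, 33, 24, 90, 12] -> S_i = Random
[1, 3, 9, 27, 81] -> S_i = 1*3^i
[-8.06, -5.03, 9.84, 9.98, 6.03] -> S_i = Random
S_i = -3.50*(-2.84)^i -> [-3.5, 9.94, -28.23, 80.17, -227.69]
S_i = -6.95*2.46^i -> [-6.95, -17.1, -42.06, -103.46, -254.52]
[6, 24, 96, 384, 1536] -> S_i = 6*4^i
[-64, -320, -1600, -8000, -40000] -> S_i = -64*5^i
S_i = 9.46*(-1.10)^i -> [9.46, -10.41, 11.45, -12.59, 13.85]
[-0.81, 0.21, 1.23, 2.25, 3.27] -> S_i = -0.81 + 1.02*i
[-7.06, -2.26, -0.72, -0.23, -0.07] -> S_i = -7.06*0.32^i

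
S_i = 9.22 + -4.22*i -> [9.22, 5.0, 0.78, -3.44, -7.66]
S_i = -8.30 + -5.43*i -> [-8.3, -13.73, -19.16, -24.59, -30.02]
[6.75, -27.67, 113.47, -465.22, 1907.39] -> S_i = 6.75*(-4.10)^i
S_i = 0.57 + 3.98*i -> [0.57, 4.55, 8.53, 12.51, 16.49]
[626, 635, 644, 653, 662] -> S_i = 626 + 9*i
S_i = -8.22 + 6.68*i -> [-8.22, -1.54, 5.14, 11.82, 18.5]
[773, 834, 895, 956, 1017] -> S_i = 773 + 61*i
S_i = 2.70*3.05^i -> [2.7, 8.24, 25.12, 76.61, 233.65]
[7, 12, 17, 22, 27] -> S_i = 7 + 5*i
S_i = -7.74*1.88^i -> [-7.74, -14.55, -27.36, -51.43, -96.69]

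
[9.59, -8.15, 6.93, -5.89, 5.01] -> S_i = 9.59*(-0.85)^i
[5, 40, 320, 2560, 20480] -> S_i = 5*8^i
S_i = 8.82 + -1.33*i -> [8.82, 7.49, 6.16, 4.83, 3.5]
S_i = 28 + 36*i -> [28, 64, 100, 136, 172]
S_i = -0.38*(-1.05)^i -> [-0.38, 0.4, -0.42, 0.44, -0.46]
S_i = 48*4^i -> [48, 192, 768, 3072, 12288]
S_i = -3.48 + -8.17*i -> [-3.48, -11.65, -19.82, -27.99, -36.16]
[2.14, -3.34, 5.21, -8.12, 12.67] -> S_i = 2.14*(-1.56)^i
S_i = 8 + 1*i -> [8, 9, 10, 11, 12]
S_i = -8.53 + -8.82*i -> [-8.53, -17.35, -26.17, -34.99, -43.81]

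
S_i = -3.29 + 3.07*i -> [-3.29, -0.22, 2.85, 5.92, 8.99]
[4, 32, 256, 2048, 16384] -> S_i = 4*8^i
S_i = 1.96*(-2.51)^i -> [1.96, -4.92, 12.35, -30.99, 77.79]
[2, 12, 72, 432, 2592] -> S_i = 2*6^i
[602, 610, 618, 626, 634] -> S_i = 602 + 8*i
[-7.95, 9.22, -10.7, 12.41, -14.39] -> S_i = -7.95*(-1.16)^i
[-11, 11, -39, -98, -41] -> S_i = Random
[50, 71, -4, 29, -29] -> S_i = Random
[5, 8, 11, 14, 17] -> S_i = 5 + 3*i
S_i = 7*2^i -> [7, 14, 28, 56, 112]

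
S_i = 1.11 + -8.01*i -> [1.11, -6.9, -14.91, -22.92, -30.93]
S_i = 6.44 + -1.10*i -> [6.44, 5.34, 4.24, 3.14, 2.04]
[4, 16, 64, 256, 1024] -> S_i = 4*4^i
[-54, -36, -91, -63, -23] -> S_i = Random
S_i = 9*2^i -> [9, 18, 36, 72, 144]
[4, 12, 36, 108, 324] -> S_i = 4*3^i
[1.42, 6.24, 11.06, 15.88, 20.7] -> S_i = 1.42 + 4.82*i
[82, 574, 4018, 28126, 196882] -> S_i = 82*7^i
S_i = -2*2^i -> [-2, -4, -8, -16, -32]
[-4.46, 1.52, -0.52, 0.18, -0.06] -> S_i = -4.46*(-0.34)^i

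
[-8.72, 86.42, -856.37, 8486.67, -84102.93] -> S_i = -8.72*(-9.91)^i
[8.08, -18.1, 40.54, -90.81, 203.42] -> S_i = 8.08*(-2.24)^i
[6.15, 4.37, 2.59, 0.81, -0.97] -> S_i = 6.15 + -1.78*i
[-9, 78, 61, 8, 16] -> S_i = Random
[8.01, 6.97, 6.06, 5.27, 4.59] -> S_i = 8.01*0.87^i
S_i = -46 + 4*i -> [-46, -42, -38, -34, -30]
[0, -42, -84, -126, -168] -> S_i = 0 + -42*i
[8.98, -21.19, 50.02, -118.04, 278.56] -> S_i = 8.98*(-2.36)^i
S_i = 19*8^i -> [19, 152, 1216, 9728, 77824]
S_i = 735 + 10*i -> [735, 745, 755, 765, 775]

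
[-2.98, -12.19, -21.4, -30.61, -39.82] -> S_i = -2.98 + -9.21*i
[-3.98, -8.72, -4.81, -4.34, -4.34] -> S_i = Random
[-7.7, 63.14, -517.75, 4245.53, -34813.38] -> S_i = -7.70*(-8.20)^i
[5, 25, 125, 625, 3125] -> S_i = 5*5^i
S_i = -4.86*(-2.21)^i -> [-4.86, 10.74, -23.74, 52.46, -115.93]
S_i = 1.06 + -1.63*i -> [1.06, -0.57, -2.2, -3.83, -5.46]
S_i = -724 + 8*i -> [-724, -716, -708, -700, -692]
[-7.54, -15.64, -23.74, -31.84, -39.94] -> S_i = -7.54 + -8.10*i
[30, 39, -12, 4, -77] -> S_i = Random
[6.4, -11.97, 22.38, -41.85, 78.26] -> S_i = 6.40*(-1.87)^i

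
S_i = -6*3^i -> [-6, -18, -54, -162, -486]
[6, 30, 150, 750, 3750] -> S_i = 6*5^i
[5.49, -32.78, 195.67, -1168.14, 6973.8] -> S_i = 5.49*(-5.97)^i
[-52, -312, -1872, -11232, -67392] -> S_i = -52*6^i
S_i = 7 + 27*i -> [7, 34, 61, 88, 115]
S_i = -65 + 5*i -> [-65, -60, -55, -50, -45]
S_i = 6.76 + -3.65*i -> [6.76, 3.11, -0.54, -4.19, -7.84]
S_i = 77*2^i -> [77, 154, 308, 616, 1232]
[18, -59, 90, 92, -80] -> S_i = Random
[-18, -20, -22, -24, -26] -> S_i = -18 + -2*i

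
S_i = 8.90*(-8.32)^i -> [8.9, -74.05, 616.08, -5125.78, 42646.49]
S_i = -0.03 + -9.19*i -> [-0.03, -9.22, -18.41, -27.6, -36.79]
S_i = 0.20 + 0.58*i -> [0.2, 0.78, 1.36, 1.94, 2.52]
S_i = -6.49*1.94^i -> [-6.49, -12.59, -24.43, -47.39, -91.93]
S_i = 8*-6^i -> [8, -48, 288, -1728, 10368]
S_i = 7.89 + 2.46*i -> [7.89, 10.35, 12.81, 15.27, 17.73]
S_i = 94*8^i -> [94, 752, 6016, 48128, 385024]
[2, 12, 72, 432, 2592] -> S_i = 2*6^i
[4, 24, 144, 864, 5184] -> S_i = 4*6^i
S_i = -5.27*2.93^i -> [-5.27, -15.44, -45.24, -132.56, -388.4]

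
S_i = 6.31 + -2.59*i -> [6.31, 3.72, 1.13, -1.46, -4.05]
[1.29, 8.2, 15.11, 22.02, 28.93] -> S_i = 1.29 + 6.91*i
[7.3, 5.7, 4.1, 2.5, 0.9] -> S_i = 7.30 + -1.60*i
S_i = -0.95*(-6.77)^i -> [-0.95, 6.43, -43.54, 294.77, -1995.62]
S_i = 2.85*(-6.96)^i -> [2.85, -19.84, 138.06, -960.89, 6687.78]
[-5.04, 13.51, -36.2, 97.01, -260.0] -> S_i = -5.04*(-2.68)^i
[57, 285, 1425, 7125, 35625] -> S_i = 57*5^i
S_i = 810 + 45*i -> [810, 855, 900, 945, 990]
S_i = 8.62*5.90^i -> [8.62, 50.86, 300.06, 1770.37, 10445.17]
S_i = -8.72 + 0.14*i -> [-8.72, -8.58, -8.44, -8.3, -8.16]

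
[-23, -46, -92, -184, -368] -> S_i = -23*2^i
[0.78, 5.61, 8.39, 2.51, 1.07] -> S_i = Random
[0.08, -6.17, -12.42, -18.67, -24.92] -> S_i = 0.08 + -6.25*i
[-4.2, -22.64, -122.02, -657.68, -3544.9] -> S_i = -4.20*5.39^i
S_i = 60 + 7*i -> [60, 67, 74, 81, 88]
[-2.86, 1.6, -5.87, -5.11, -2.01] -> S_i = Random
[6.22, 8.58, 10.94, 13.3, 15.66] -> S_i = 6.22 + 2.36*i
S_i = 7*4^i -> [7, 28, 112, 448, 1792]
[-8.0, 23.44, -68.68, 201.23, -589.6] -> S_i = -8.00*(-2.93)^i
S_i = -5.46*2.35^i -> [-5.46, -12.83, -30.15, -70.86, -166.52]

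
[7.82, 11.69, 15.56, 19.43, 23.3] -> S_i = 7.82 + 3.87*i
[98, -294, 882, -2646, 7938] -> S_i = 98*-3^i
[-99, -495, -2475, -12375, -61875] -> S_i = -99*5^i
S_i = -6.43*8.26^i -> [-6.43, -53.11, -438.7, -3623.69, -29931.68]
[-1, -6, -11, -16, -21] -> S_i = -1 + -5*i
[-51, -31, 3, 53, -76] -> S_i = Random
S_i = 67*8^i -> [67, 536, 4288, 34304, 274432]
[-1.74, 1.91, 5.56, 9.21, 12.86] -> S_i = -1.74 + 3.65*i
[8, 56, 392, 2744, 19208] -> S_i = 8*7^i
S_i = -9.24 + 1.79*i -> [-9.24, -7.45, -5.66, -3.87, -2.08]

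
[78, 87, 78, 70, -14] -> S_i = Random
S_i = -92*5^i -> [-92, -460, -2300, -11500, -57500]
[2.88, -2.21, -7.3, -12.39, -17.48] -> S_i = 2.88 + -5.09*i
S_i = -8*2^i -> [-8, -16, -32, -64, -128]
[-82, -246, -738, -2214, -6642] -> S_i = -82*3^i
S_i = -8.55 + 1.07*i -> [-8.55, -7.48, -6.41, -5.34, -4.27]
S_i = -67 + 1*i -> [-67, -66, -65, -64, -63]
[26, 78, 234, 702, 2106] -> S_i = 26*3^i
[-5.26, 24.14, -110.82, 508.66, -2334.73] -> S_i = -5.26*(-4.59)^i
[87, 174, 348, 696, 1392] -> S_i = 87*2^i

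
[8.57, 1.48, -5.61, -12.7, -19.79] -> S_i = 8.57 + -7.09*i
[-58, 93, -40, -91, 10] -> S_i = Random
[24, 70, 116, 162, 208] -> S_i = 24 + 46*i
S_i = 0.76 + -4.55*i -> [0.76, -3.79, -8.34, -12.89, -17.44]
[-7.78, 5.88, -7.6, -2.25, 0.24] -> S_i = Random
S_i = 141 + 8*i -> [141, 149, 157, 165, 173]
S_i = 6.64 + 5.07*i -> [6.64, 11.71, 16.78, 21.85, 26.92]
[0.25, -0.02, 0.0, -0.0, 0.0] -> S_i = 0.25*(-0.07)^i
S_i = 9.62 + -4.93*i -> [9.62, 4.69, -0.24, -5.17, -10.1]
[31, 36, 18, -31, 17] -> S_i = Random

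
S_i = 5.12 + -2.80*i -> [5.12, 2.32, -0.48, -3.28, -6.08]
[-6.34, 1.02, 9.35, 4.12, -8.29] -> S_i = Random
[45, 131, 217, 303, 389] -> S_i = 45 + 86*i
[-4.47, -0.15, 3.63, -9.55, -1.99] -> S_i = Random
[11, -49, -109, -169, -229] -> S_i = 11 + -60*i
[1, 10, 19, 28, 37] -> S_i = 1 + 9*i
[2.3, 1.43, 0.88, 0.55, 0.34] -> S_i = 2.30*0.62^i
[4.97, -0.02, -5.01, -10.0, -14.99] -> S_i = 4.97 + -4.99*i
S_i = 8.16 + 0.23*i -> [8.16, 8.39, 8.62, 8.85, 9.08]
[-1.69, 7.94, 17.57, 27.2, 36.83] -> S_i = -1.69 + 9.63*i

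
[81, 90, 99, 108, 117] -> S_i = 81 + 9*i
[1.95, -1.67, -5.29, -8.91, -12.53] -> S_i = 1.95 + -3.62*i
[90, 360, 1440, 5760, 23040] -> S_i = 90*4^i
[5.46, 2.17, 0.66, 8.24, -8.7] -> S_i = Random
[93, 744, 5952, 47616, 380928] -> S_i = 93*8^i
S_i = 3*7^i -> [3, 21, 147, 1029, 7203]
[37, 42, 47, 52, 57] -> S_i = 37 + 5*i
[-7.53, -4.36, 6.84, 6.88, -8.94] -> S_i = Random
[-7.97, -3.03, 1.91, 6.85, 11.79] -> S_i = -7.97 + 4.94*i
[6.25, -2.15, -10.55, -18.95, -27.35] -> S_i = 6.25 + -8.40*i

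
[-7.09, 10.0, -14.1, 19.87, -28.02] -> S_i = -7.09*(-1.41)^i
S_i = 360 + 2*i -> [360, 362, 364, 366, 368]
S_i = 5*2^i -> [5, 10, 20, 40, 80]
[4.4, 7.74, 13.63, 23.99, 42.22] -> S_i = 4.40*1.76^i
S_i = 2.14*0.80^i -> [2.14, 1.71, 1.37, 1.1, 0.88]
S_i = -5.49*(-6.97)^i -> [-5.49, 38.27, -266.71, 1858.96, -12956.97]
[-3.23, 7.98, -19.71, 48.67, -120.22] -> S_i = -3.23*(-2.47)^i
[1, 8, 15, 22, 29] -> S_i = 1 + 7*i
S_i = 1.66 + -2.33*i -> [1.66, -0.67, -3.0, -5.33, -7.66]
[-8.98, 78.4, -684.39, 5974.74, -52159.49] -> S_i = -8.98*(-8.73)^i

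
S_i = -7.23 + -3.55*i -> [-7.23, -10.78, -14.33, -17.88, -21.43]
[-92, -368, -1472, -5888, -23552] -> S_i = -92*4^i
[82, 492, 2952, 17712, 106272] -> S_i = 82*6^i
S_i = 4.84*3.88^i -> [4.84, 18.78, 72.86, 282.71, 1096.91]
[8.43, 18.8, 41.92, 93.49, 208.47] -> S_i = 8.43*2.23^i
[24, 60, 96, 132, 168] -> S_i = 24 + 36*i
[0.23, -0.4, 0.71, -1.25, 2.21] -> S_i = 0.23*(-1.76)^i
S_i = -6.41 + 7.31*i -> [-6.41, 0.9, 8.21, 15.52, 22.83]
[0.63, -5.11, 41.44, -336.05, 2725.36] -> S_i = 0.63*(-8.11)^i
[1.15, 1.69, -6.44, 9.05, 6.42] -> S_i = Random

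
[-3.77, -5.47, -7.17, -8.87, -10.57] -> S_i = -3.77 + -1.70*i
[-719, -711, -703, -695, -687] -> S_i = -719 + 8*i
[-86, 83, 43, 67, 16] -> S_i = Random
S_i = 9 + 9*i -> [9, 18, 27, 36, 45]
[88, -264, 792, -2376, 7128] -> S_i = 88*-3^i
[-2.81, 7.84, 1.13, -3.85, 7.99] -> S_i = Random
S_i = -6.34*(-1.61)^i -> [-6.34, 10.21, -16.43, 26.46, -42.6]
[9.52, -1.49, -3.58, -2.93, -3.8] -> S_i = Random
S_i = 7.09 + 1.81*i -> [7.09, 8.9, 10.71, 12.52, 14.33]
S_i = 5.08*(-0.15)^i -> [5.08, -0.76, 0.11, -0.02, 0.0]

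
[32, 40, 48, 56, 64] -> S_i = 32 + 8*i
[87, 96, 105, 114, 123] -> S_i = 87 + 9*i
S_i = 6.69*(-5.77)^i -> [6.69, -38.6, 222.73, -1285.15, 7415.31]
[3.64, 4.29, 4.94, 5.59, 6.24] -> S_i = 3.64 + 0.65*i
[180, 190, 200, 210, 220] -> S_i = 180 + 10*i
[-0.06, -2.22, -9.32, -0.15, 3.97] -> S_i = Random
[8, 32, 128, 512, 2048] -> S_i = 8*4^i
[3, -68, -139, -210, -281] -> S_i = 3 + -71*i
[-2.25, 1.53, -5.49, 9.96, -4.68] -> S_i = Random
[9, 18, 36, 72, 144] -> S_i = 9*2^i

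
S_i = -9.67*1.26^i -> [-9.67, -12.18, -15.35, -19.34, -24.37]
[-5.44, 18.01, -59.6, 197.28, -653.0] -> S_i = -5.44*(-3.31)^i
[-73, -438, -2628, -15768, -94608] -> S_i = -73*6^i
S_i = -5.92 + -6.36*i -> [-5.92, -12.28, -18.64, -25.0, -31.36]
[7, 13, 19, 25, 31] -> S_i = 7 + 6*i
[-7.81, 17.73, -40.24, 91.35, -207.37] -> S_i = -7.81*(-2.27)^i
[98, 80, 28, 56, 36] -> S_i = Random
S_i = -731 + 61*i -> [-731, -670, -609, -548, -487]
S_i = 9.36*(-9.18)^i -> [9.36, -85.92, 788.79, -7241.09, 66473.2]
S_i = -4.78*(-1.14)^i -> [-4.78, 5.45, -6.21, 7.08, -8.07]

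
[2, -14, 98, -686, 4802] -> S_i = 2*-7^i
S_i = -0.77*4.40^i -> [-0.77, -3.39, -14.91, -65.59, -288.6]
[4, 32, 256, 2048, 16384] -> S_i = 4*8^i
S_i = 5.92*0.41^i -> [5.92, 2.43, 1.0, 0.41, 0.17]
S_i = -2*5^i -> [-2, -10, -50, -250, -1250]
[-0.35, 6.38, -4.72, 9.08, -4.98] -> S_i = Random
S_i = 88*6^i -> [88, 528, 3168, 19008, 114048]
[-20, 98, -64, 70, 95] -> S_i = Random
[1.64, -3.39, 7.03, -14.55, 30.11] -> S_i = 1.64*(-2.07)^i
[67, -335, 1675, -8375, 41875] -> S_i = 67*-5^i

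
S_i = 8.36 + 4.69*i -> [8.36, 13.05, 17.74, 22.43, 27.12]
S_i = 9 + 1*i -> [9, 10, 11, 12, 13]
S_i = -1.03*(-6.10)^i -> [-1.03, 6.28, -38.33, 233.79, -1426.12]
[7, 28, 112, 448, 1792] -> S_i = 7*4^i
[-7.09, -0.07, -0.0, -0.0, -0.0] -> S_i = -7.09*0.01^i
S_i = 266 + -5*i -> [266, 261, 256, 251, 246]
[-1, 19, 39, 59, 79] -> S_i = -1 + 20*i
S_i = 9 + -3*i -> [9, 6, 3, 0, -3]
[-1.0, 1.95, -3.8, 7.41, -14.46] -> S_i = -1.00*(-1.95)^i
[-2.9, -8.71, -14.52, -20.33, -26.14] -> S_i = -2.90 + -5.81*i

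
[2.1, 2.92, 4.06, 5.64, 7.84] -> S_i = 2.10*1.39^i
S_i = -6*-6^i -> [-6, 36, -216, 1296, -7776]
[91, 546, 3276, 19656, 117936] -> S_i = 91*6^i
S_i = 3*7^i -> [3, 21, 147, 1029, 7203]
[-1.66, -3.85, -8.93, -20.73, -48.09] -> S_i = -1.66*2.32^i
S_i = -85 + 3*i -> [-85, -82, -79, -76, -73]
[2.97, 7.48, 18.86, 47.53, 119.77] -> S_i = 2.97*2.52^i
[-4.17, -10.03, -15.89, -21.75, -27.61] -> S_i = -4.17 + -5.86*i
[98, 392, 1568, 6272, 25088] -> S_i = 98*4^i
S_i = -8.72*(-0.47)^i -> [-8.72, 4.1, -1.93, 0.91, -0.43]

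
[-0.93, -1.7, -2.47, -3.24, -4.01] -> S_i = -0.93 + -0.77*i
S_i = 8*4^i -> [8, 32, 128, 512, 2048]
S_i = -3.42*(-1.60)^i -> [-3.42, 5.47, -8.76, 14.01, -22.41]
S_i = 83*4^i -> [83, 332, 1328, 5312, 21248]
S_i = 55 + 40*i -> [55, 95, 135, 175, 215]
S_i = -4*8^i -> [-4, -32, -256, -2048, -16384]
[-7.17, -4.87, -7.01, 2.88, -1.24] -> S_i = Random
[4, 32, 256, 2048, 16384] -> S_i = 4*8^i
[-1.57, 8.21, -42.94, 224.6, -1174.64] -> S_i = -1.57*(-5.23)^i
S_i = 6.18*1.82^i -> [6.18, 11.25, 20.47, 37.26, 67.81]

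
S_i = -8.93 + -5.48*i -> [-8.93, -14.41, -19.89, -25.37, -30.85]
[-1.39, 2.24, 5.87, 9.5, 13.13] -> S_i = -1.39 + 3.63*i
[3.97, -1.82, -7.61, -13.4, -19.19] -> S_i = 3.97 + -5.79*i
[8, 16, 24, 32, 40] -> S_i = 8 + 8*i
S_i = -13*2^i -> [-13, -26, -52, -104, -208]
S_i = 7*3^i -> [7, 21, 63, 189, 567]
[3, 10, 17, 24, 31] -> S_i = 3 + 7*i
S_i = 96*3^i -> [96, 288, 864, 2592, 7776]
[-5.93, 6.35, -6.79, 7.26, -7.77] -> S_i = -5.93*(-1.07)^i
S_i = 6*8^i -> [6, 48, 384, 3072, 24576]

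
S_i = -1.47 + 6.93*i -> [-1.47, 5.46, 12.39, 19.32, 26.25]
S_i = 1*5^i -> [1, 5, 25, 125, 625]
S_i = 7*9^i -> [7, 63, 567, 5103, 45927]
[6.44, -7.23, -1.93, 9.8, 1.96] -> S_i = Random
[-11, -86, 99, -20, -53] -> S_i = Random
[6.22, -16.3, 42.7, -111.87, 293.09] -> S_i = 6.22*(-2.62)^i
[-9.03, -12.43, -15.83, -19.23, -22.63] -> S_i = -9.03 + -3.40*i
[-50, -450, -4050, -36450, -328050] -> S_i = -50*9^i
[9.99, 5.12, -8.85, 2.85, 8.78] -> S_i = Random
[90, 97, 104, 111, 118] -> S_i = 90 + 7*i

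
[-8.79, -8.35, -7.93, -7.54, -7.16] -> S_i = -8.79*0.95^i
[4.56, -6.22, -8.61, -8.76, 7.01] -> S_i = Random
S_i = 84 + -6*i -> [84, 78, 72, 66, 60]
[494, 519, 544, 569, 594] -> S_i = 494 + 25*i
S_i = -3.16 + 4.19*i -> [-3.16, 1.03, 5.22, 9.41, 13.6]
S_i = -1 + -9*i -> [-1, -10, -19, -28, -37]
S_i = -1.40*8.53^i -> [-1.4, -11.94, -101.87, -868.91, -7411.81]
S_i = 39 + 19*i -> [39, 58, 77, 96, 115]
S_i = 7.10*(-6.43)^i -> [7.1, -45.65, 293.55, -1887.52, 12136.75]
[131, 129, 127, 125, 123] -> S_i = 131 + -2*i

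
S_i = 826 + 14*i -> [826, 840, 854, 868, 882]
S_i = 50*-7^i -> [50, -350, 2450, -17150, 120050]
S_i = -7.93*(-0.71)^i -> [-7.93, 5.63, -4.0, 2.84, -2.02]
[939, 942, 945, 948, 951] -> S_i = 939 + 3*i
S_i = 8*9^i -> [8, 72, 648, 5832, 52488]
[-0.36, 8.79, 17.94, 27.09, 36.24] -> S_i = -0.36 + 9.15*i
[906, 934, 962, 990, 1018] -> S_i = 906 + 28*i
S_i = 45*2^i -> [45, 90, 180, 360, 720]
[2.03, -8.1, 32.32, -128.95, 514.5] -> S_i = 2.03*(-3.99)^i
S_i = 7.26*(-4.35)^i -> [7.26, -31.58, 137.38, -597.59, 2599.52]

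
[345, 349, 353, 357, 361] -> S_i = 345 + 4*i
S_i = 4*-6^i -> [4, -24, 144, -864, 5184]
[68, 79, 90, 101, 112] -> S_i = 68 + 11*i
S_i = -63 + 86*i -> [-63, 23, 109, 195, 281]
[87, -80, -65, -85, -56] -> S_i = Random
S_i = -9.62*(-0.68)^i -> [-9.62, 6.54, -4.45, 3.02, -2.06]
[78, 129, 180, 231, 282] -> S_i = 78 + 51*i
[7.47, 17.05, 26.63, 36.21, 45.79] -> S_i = 7.47 + 9.58*i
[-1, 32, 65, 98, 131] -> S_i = -1 + 33*i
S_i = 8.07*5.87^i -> [8.07, 47.37, 278.07, 1632.25, 9581.33]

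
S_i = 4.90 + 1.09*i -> [4.9, 5.99, 7.08, 8.17, 9.26]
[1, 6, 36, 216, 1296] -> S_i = 1*6^i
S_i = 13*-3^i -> [13, -39, 117, -351, 1053]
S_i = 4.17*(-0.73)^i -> [4.17, -3.04, 2.22, -1.62, 1.18]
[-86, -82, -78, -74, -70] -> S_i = -86 + 4*i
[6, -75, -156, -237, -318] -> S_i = 6 + -81*i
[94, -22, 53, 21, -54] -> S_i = Random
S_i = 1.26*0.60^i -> [1.26, 0.76, 0.45, 0.27, 0.16]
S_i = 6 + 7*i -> [6, 13, 20, 27, 34]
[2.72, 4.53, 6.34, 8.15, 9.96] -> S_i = 2.72 + 1.81*i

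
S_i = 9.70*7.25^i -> [9.7, 70.32, 509.86, 3696.46, 26799.32]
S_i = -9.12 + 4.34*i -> [-9.12, -4.78, -0.44, 3.9, 8.24]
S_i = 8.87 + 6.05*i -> [8.87, 14.92, 20.97, 27.02, 33.07]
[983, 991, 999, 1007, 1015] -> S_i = 983 + 8*i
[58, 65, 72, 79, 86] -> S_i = 58 + 7*i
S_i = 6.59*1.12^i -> [6.59, 7.38, 8.27, 9.26, 10.37]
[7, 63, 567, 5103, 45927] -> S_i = 7*9^i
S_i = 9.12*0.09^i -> [9.12, 0.82, 0.07, 0.01, 0.0]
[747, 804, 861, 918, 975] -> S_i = 747 + 57*i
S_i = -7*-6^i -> [-7, 42, -252, 1512, -9072]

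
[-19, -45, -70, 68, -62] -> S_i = Random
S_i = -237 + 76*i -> [-237, -161, -85, -9, 67]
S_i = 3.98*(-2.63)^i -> [3.98, -10.47, 27.53, -72.4, 190.42]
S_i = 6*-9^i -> [6, -54, 486, -4374, 39366]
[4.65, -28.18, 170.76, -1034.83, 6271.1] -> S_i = 4.65*(-6.06)^i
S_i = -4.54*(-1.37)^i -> [-4.54, 6.22, -8.52, 11.67, -15.99]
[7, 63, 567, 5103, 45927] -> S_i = 7*9^i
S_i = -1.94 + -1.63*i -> [-1.94, -3.57, -5.2, -6.83, -8.46]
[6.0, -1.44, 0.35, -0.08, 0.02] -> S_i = 6.00*(-0.24)^i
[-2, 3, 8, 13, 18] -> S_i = -2 + 5*i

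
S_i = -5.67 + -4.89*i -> [-5.67, -10.56, -15.45, -20.34, -25.23]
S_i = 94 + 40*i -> [94, 134, 174, 214, 254]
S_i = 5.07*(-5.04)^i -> [5.07, -25.55, 128.79, -649.08, 3271.37]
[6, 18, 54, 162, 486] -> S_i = 6*3^i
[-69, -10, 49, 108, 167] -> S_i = -69 + 59*i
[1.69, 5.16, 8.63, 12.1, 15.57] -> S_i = 1.69 + 3.47*i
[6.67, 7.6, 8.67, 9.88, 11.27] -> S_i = 6.67*1.14^i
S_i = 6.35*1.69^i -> [6.35, 10.73, 18.14, 30.65, 51.8]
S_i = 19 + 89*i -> [19, 108, 197, 286, 375]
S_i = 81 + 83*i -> [81, 164, 247, 330, 413]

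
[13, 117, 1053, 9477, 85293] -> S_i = 13*9^i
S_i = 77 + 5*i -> [77, 82, 87, 92, 97]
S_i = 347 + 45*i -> [347, 392, 437, 482, 527]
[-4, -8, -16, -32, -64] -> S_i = -4*2^i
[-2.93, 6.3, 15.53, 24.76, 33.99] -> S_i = -2.93 + 9.23*i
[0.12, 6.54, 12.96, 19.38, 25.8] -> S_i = 0.12 + 6.42*i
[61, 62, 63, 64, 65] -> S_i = 61 + 1*i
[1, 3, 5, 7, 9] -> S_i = 1 + 2*i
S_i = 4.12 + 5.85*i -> [4.12, 9.97, 15.82, 21.67, 27.52]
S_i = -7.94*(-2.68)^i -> [-7.94, 21.28, -57.03, 152.84, -409.6]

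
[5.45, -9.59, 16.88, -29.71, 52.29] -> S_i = 5.45*(-1.76)^i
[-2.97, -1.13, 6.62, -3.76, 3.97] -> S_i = Random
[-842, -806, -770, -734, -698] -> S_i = -842 + 36*i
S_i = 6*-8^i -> [6, -48, 384, -3072, 24576]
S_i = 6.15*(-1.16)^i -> [6.15, -7.13, 8.28, -9.6, 11.14]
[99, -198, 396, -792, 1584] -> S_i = 99*-2^i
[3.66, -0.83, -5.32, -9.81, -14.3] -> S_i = 3.66 + -4.49*i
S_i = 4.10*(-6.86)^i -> [4.1, -28.13, 192.94, -1323.6, 9079.88]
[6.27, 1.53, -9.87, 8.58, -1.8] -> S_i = Random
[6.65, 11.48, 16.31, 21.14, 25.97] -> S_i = 6.65 + 4.83*i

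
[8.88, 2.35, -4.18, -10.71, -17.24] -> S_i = 8.88 + -6.53*i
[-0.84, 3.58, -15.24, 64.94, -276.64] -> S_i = -0.84*(-4.26)^i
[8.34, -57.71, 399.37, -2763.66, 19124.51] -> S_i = 8.34*(-6.92)^i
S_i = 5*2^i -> [5, 10, 20, 40, 80]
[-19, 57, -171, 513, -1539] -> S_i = -19*-3^i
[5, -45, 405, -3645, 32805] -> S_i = 5*-9^i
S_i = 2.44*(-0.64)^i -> [2.44, -1.56, 1.0, -0.64, 0.41]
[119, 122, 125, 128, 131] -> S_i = 119 + 3*i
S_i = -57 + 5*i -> [-57, -52, -47, -42, -37]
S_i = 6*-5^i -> [6, -30, 150, -750, 3750]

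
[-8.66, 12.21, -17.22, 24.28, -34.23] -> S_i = -8.66*(-1.41)^i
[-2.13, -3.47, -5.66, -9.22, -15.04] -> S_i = -2.13*1.63^i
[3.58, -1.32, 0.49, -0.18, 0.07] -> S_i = 3.58*(-0.37)^i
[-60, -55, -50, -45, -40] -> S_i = -60 + 5*i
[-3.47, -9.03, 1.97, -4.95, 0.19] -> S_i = Random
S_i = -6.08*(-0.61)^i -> [-6.08, 3.71, -2.26, 1.38, -0.84]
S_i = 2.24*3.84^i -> [2.24, 8.6, 33.03, 126.84, 487.05]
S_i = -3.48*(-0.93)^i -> [-3.48, 3.24, -3.01, 2.8, -2.6]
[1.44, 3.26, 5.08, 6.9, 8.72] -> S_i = 1.44 + 1.82*i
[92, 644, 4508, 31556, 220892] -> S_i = 92*7^i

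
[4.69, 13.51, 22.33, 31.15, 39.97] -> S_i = 4.69 + 8.82*i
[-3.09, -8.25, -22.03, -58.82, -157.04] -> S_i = -3.09*2.67^i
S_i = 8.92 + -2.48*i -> [8.92, 6.44, 3.96, 1.48, -1.0]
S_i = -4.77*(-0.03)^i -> [-4.77, 0.14, -0.0, 0.0, -0.0]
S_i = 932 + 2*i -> [932, 934, 936, 938, 940]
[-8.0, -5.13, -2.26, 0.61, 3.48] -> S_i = -8.00 + 2.87*i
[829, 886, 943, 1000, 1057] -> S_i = 829 + 57*i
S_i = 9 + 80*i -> [9, 89, 169, 249, 329]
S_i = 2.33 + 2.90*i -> [2.33, 5.23, 8.13, 11.03, 13.93]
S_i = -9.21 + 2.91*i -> [-9.21, -6.3, -3.39, -0.48, 2.43]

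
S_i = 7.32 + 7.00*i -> [7.32, 14.32, 21.32, 28.32, 35.32]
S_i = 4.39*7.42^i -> [4.39, 32.57, 241.7, 1793.4, 13307.0]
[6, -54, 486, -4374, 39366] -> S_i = 6*-9^i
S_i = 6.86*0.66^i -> [6.86, 4.53, 2.99, 1.97, 1.3]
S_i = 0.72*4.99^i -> [0.72, 3.59, 17.93, 89.46, 446.41]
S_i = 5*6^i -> [5, 30, 180, 1080, 6480]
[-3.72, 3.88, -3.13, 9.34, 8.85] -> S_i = Random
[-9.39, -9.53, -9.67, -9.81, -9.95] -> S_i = -9.39 + -0.14*i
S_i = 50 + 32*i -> [50, 82, 114, 146, 178]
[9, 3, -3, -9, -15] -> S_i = 9 + -6*i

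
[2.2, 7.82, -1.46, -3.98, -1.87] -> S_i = Random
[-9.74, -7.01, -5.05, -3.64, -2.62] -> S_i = -9.74*0.72^i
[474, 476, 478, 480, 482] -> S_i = 474 + 2*i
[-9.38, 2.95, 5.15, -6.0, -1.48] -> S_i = Random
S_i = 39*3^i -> [39, 117, 351, 1053, 3159]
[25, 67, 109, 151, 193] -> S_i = 25 + 42*i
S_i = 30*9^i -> [30, 270, 2430, 21870, 196830]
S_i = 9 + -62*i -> [9, -53, -115, -177, -239]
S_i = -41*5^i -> [-41, -205, -1025, -5125, -25625]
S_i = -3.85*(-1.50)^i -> [-3.85, 5.78, -8.66, 12.99, -19.49]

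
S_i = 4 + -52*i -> [4, -48, -100, -152, -204]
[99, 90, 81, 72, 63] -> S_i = 99 + -9*i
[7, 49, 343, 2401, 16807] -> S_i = 7*7^i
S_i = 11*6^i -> [11, 66, 396, 2376, 14256]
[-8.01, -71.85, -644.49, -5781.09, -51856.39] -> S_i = -8.01*8.97^i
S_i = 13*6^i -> [13, 78, 468, 2808, 16848]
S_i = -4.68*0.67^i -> [-4.68, -3.14, -2.1, -1.41, -0.94]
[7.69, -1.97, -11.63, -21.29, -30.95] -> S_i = 7.69 + -9.66*i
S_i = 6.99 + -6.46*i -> [6.99, 0.53, -5.93, -12.39, -18.85]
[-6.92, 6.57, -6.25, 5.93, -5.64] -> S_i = -6.92*(-0.95)^i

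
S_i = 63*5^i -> [63, 315, 1575, 7875, 39375]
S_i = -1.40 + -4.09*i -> [-1.4, -5.49, -9.58, -13.67, -17.76]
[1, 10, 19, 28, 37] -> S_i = 1 + 9*i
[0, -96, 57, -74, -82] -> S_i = Random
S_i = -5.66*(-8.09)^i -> [-5.66, 45.79, -370.44, 2996.83, -24244.35]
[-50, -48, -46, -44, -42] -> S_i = -50 + 2*i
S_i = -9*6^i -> [-9, -54, -324, -1944, -11664]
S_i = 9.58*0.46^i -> [9.58, 4.41, 2.03, 0.93, 0.43]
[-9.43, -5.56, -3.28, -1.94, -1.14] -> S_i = -9.43*0.59^i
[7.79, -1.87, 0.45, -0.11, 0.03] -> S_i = 7.79*(-0.24)^i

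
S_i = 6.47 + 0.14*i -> [6.47, 6.61, 6.75, 6.89, 7.03]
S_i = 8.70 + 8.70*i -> [8.7, 17.4, 26.1, 34.8, 43.5]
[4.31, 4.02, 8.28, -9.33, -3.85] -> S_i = Random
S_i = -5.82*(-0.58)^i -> [-5.82, 3.38, -1.96, 1.14, -0.66]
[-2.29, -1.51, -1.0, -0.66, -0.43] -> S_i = -2.29*0.66^i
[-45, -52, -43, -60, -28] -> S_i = Random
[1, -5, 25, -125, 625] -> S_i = 1*-5^i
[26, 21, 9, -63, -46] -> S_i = Random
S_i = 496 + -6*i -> [496, 490, 484, 478, 472]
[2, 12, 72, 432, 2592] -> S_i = 2*6^i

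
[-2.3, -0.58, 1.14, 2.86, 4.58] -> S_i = -2.30 + 1.72*i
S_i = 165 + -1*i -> [165, 164, 163, 162, 161]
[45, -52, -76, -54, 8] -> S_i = Random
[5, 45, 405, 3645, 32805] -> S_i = 5*9^i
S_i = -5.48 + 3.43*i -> [-5.48, -2.05, 1.38, 4.81, 8.24]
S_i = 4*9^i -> [4, 36, 324, 2916, 26244]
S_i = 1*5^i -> [1, 5, 25, 125, 625]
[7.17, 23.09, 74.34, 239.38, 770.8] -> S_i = 7.17*3.22^i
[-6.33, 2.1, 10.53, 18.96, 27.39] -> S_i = -6.33 + 8.43*i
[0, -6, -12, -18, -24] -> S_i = 0 + -6*i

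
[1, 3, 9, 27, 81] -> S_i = 1*3^i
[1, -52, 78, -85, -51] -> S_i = Random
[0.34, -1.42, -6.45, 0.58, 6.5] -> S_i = Random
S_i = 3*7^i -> [3, 21, 147, 1029, 7203]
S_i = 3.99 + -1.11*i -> [3.99, 2.88, 1.77, 0.66, -0.45]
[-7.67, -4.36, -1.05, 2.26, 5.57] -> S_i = -7.67 + 3.31*i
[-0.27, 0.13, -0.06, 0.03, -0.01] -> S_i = -0.27*(-0.48)^i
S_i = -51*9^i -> [-51, -459, -4131, -37179, -334611]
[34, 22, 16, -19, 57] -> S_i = Random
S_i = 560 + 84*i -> [560, 644, 728, 812, 896]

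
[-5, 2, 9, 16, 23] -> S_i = -5 + 7*i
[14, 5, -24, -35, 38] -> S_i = Random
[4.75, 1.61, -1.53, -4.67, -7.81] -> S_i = 4.75 + -3.14*i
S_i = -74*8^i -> [-74, -592, -4736, -37888, -303104]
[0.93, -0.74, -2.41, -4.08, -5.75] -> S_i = 0.93 + -1.67*i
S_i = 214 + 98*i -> [214, 312, 410, 508, 606]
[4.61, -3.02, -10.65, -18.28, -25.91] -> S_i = 4.61 + -7.63*i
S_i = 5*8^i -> [5, 40, 320, 2560, 20480]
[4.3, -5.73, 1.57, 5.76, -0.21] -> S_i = Random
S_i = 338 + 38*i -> [338, 376, 414, 452, 490]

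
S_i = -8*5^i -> [-8, -40, -200, -1000, -5000]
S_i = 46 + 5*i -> [46, 51, 56, 61, 66]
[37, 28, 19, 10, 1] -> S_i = 37 + -9*i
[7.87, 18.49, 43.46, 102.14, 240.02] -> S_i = 7.87*2.35^i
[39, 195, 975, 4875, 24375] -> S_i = 39*5^i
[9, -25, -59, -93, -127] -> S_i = 9 + -34*i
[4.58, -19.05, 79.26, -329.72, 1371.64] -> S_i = 4.58*(-4.16)^i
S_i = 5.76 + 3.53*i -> [5.76, 9.29, 12.82, 16.35, 19.88]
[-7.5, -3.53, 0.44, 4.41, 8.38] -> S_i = -7.50 + 3.97*i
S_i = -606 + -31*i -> [-606, -637, -668, -699, -730]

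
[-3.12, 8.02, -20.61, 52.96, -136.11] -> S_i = -3.12*(-2.57)^i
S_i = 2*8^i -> [2, 16, 128, 1024, 8192]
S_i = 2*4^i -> [2, 8, 32, 128, 512]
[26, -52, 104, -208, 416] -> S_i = 26*-2^i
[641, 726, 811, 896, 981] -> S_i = 641 + 85*i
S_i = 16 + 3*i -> [16, 19, 22, 25, 28]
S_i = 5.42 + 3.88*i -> [5.42, 9.3, 13.18, 17.06, 20.94]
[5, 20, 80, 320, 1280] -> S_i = 5*4^i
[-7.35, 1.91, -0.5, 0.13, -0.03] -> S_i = -7.35*(-0.26)^i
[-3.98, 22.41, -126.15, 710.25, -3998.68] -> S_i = -3.98*(-5.63)^i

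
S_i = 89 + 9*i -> [89, 98, 107, 116, 125]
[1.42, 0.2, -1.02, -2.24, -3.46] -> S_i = 1.42 + -1.22*i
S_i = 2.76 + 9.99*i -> [2.76, 12.75, 22.74, 32.73, 42.72]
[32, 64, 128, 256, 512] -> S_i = 32*2^i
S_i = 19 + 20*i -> [19, 39, 59, 79, 99]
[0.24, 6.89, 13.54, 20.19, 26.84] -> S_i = 0.24 + 6.65*i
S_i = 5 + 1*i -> [5, 6, 7, 8, 9]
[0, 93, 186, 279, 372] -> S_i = 0 + 93*i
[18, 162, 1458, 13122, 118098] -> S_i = 18*9^i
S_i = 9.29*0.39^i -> [9.29, 3.62, 1.41, 0.55, 0.21]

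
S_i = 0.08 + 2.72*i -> [0.08, 2.8, 5.52, 8.24, 10.96]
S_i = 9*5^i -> [9, 45, 225, 1125, 5625]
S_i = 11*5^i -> [11, 55, 275, 1375, 6875]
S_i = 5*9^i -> [5, 45, 405, 3645, 32805]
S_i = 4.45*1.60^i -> [4.45, 7.12, 11.39, 18.23, 29.16]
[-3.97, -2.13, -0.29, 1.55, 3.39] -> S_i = -3.97 + 1.84*i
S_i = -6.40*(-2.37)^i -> [-6.4, 15.17, -35.95, 85.2, -201.92]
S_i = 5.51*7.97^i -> [5.51, 43.91, 350.0, 2789.5, 22232.33]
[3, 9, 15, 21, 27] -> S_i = 3 + 6*i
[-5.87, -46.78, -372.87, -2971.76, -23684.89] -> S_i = -5.87*7.97^i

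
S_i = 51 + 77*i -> [51, 128, 205, 282, 359]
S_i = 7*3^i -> [7, 21, 63, 189, 567]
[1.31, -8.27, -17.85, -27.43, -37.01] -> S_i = 1.31 + -9.58*i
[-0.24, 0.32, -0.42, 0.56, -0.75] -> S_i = -0.24*(-1.33)^i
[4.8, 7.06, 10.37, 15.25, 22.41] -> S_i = 4.80*1.47^i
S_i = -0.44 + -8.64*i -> [-0.44, -9.08, -17.72, -26.36, -35.0]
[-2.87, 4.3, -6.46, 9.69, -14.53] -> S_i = -2.87*(-1.50)^i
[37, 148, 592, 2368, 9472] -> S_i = 37*4^i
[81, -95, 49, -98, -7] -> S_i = Random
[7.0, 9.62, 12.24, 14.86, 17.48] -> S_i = 7.00 + 2.62*i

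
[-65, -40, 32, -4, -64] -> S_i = Random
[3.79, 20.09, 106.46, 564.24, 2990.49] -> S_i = 3.79*5.30^i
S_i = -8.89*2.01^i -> [-8.89, -17.87, -35.92, -72.19, -145.11]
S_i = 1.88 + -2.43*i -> [1.88, -0.55, -2.98, -5.41, -7.84]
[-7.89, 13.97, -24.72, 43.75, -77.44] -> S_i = -7.89*(-1.77)^i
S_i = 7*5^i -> [7, 35, 175, 875, 4375]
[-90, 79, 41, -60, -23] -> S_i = Random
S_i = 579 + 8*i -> [579, 587, 595, 603, 611]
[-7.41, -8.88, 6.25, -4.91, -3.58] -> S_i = Random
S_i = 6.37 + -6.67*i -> [6.37, -0.3, -6.97, -13.64, -20.31]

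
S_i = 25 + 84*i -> [25, 109, 193, 277, 361]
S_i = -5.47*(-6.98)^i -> [-5.47, 38.18, -266.5, 1860.17, -12984.02]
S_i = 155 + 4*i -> [155, 159, 163, 167, 171]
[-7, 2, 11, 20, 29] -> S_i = -7 + 9*i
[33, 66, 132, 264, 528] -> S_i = 33*2^i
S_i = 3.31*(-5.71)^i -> [3.31, -18.9, 107.92, -616.22, 3518.62]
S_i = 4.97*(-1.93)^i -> [4.97, -9.59, 18.51, -35.73, 68.96]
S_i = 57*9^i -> [57, 513, 4617, 41553, 373977]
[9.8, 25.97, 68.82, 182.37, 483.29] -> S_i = 9.80*2.65^i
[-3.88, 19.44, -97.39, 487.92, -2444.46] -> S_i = -3.88*(-5.01)^i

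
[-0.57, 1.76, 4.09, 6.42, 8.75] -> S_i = -0.57 + 2.33*i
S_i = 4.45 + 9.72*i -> [4.45, 14.17, 23.89, 33.61, 43.33]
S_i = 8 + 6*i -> [8, 14, 20, 26, 32]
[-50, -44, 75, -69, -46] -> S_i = Random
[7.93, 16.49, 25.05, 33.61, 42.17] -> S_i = 7.93 + 8.56*i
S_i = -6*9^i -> [-6, -54, -486, -4374, -39366]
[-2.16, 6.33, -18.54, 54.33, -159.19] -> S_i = -2.16*(-2.93)^i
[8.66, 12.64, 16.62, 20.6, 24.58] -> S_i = 8.66 + 3.98*i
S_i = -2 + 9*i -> [-2, 7, 16, 25, 34]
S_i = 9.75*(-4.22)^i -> [9.75, -41.14, 173.63, -732.73, 3092.11]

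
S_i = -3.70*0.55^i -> [-3.7, -2.04, -1.12, -0.62, -0.34]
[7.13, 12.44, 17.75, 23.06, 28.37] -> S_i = 7.13 + 5.31*i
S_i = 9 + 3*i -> [9, 12, 15, 18, 21]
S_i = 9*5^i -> [9, 45, 225, 1125, 5625]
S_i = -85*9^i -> [-85, -765, -6885, -61965, -557685]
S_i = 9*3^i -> [9, 27, 81, 243, 729]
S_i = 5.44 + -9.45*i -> [5.44, -4.01, -13.46, -22.91, -32.36]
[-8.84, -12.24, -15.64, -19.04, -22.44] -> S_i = -8.84 + -3.40*i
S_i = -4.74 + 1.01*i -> [-4.74, -3.73, -2.72, -1.71, -0.7]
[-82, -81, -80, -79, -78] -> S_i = -82 + 1*i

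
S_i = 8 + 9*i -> [8, 17, 26, 35, 44]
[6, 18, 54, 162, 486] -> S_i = 6*3^i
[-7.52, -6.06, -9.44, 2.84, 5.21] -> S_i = Random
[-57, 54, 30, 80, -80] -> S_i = Random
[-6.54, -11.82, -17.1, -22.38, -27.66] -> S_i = -6.54 + -5.28*i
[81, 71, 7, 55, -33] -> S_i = Random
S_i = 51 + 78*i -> [51, 129, 207, 285, 363]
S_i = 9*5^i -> [9, 45, 225, 1125, 5625]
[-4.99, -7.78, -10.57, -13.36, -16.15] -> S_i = -4.99 + -2.79*i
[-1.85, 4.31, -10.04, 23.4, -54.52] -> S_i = -1.85*(-2.33)^i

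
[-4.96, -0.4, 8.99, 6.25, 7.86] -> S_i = Random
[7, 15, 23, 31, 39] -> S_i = 7 + 8*i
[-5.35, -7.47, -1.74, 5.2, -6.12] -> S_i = Random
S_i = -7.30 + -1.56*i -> [-7.3, -8.86, -10.42, -11.98, -13.54]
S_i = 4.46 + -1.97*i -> [4.46, 2.49, 0.52, -1.45, -3.42]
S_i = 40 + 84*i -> [40, 124, 208, 292, 376]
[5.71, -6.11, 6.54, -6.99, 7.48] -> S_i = 5.71*(-1.07)^i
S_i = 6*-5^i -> [6, -30, 150, -750, 3750]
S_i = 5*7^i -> [5, 35, 245, 1715, 12005]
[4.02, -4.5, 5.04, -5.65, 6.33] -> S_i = 4.02*(-1.12)^i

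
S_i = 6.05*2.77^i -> [6.05, 16.76, 46.42, 128.59, 356.18]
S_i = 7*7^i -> [7, 49, 343, 2401, 16807]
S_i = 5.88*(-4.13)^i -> [5.88, -24.28, 100.29, -414.22, 1710.71]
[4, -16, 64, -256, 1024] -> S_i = 4*-4^i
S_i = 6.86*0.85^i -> [6.86, 5.83, 4.96, 4.21, 3.58]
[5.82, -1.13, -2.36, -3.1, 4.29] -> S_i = Random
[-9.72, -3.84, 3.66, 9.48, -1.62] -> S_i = Random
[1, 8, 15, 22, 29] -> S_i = 1 + 7*i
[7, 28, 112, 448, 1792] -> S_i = 7*4^i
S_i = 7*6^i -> [7, 42, 252, 1512, 9072]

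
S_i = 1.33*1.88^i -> [1.33, 2.5, 4.7, 8.84, 16.61]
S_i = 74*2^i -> [74, 148, 296, 592, 1184]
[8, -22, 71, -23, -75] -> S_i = Random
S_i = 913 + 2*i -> [913, 915, 917, 919, 921]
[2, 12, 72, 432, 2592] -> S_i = 2*6^i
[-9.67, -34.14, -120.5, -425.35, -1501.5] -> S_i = -9.67*3.53^i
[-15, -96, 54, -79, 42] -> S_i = Random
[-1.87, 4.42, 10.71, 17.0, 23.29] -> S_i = -1.87 + 6.29*i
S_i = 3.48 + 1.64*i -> [3.48, 5.12, 6.76, 8.4, 10.04]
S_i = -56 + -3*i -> [-56, -59, -62, -65, -68]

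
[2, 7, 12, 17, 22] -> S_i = 2 + 5*i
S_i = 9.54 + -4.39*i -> [9.54, 5.15, 0.76, -3.63, -8.02]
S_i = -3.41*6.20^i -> [-3.41, -21.14, -131.08, -812.7, -5038.73]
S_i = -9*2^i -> [-9, -18, -36, -72, -144]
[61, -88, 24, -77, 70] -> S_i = Random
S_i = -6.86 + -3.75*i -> [-6.86, -10.61, -14.36, -18.11, -21.86]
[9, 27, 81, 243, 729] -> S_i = 9*3^i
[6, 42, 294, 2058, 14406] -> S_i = 6*7^i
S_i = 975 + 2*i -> [975, 977, 979, 981, 983]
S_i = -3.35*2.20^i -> [-3.35, -7.37, -16.21, -35.67, -78.48]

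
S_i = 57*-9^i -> [57, -513, 4617, -41553, 373977]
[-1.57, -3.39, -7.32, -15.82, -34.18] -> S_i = -1.57*2.16^i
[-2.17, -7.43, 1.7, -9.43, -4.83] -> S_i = Random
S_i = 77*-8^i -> [77, -616, 4928, -39424, 315392]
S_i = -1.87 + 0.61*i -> [-1.87, -1.26, -0.65, -0.04, 0.57]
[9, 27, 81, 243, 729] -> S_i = 9*3^i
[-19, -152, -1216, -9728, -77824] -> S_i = -19*8^i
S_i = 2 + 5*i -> [2, 7, 12, 17, 22]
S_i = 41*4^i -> [41, 164, 656, 2624, 10496]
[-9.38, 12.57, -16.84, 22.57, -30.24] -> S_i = -9.38*(-1.34)^i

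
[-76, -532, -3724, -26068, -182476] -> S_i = -76*7^i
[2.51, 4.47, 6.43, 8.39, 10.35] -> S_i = 2.51 + 1.96*i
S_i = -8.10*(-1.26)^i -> [-8.1, 10.21, -12.86, 16.2, -20.42]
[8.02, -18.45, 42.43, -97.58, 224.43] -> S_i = 8.02*(-2.30)^i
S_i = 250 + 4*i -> [250, 254, 258, 262, 266]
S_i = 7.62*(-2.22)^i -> [7.62, -16.92, 37.55, -83.37, 185.08]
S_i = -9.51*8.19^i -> [-9.51, -77.89, -637.89, -5224.35, -42787.42]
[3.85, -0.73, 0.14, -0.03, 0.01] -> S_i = 3.85*(-0.19)^i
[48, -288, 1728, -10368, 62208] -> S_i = 48*-6^i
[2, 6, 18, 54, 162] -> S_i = 2*3^i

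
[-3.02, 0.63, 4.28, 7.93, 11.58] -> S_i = -3.02 + 3.65*i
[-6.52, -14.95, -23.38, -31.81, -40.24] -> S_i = -6.52 + -8.43*i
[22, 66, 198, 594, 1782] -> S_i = 22*3^i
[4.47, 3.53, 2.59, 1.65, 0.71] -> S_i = 4.47 + -0.94*i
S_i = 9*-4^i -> [9, -36, 144, -576, 2304]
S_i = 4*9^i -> [4, 36, 324, 2916, 26244]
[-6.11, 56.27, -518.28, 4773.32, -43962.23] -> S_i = -6.11*(-9.21)^i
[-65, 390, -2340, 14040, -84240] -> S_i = -65*-6^i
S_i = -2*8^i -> [-2, -16, -128, -1024, -8192]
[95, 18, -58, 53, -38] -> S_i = Random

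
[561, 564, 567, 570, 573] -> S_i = 561 + 3*i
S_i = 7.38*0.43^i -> [7.38, 3.17, 1.36, 0.59, 0.25]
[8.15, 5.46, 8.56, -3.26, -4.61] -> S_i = Random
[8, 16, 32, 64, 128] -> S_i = 8*2^i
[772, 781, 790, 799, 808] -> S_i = 772 + 9*i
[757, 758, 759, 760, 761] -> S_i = 757 + 1*i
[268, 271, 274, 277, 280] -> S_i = 268 + 3*i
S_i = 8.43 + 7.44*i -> [8.43, 15.87, 23.31, 30.75, 38.19]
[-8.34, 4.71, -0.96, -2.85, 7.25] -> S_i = Random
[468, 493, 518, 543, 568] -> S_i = 468 + 25*i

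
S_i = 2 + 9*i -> [2, 11, 20, 29, 38]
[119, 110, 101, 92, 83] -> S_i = 119 + -9*i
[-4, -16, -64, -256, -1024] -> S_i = -4*4^i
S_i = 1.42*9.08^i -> [1.42, 12.89, 117.07, 1063.03, 9652.32]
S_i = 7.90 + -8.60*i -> [7.9, -0.7, -9.3, -17.9, -26.5]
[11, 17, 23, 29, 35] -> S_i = 11 + 6*i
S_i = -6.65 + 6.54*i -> [-6.65, -0.11, 6.43, 12.97, 19.51]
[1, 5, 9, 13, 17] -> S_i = 1 + 4*i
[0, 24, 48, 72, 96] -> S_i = 0 + 24*i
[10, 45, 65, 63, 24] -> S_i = Random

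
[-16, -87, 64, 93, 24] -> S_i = Random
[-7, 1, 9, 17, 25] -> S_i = -7 + 8*i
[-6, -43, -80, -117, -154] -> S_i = -6 + -37*i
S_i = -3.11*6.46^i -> [-3.11, -20.09, -129.79, -838.41, -5416.15]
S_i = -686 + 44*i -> [-686, -642, -598, -554, -510]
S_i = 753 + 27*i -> [753, 780, 807, 834, 861]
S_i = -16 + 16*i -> [-16, 0, 16, 32, 48]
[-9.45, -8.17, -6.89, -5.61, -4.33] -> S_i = -9.45 + 1.28*i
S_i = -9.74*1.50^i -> [-9.74, -14.61, -21.92, -32.87, -49.31]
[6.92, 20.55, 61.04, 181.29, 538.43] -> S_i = 6.92*2.97^i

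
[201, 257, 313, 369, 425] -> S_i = 201 + 56*i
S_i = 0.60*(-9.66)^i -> [0.6, -5.8, 55.99, -540.86, 5224.68]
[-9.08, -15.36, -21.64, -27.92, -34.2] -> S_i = -9.08 + -6.28*i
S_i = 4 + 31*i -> [4, 35, 66, 97, 128]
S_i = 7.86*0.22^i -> [7.86, 1.73, 0.38, 0.08, 0.02]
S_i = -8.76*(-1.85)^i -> [-8.76, 16.21, -29.98, 55.47, -102.61]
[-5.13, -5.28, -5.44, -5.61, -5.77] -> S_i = -5.13*1.03^i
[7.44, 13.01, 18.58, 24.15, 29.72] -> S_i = 7.44 + 5.57*i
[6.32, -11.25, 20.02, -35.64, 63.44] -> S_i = 6.32*(-1.78)^i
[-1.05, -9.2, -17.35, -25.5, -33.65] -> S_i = -1.05 + -8.15*i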